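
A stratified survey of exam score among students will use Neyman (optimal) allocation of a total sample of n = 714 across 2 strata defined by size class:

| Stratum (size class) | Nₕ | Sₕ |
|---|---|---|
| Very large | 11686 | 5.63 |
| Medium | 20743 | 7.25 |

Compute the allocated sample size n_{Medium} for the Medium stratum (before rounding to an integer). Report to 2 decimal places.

Neyman allocation: nₕ = n·NₕSₕ / Σⱼ NⱼSⱼ.
Σ NⱼSⱼ = 11686·5.63 + 20743·7.25 = 216178.93.
n_{Medium} = 714·20743·7.25 / 216178.93 = 496.70.

496.70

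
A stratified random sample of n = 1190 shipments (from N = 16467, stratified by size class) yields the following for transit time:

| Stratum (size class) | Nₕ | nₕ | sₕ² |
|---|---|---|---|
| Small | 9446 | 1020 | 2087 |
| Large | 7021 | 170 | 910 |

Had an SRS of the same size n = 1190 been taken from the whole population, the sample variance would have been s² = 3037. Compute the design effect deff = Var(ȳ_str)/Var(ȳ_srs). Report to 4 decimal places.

0.6547

Var(ȳ_str) = Σ Wₕ²(1−fₕ)sₕ²/nₕ with Wₕ = Nₕ/16467:
  Small: (9446/16467)²·(1−1020/9446)·2087/1020 = 0.60056871
  Large: (7021/16467)²·(1−170/7021)·910/170 = 0.94954694
  → Var(ȳ_str) = 1.5501157.
Var(ȳ_srs) = (1 − 1190/16467)·3037/1190 = 2.3676714.
deff = 1.5501157 / 2.3676714 = 0.6547.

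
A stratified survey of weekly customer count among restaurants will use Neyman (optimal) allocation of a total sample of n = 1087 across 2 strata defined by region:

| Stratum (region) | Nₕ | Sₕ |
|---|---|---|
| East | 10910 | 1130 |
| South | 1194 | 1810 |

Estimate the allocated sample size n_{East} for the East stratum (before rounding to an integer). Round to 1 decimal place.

Neyman allocation: nₕ = n·NₕSₕ / Σⱼ NⱼSⱼ.
Σ NⱼSⱼ = 10910·1130 + 1194·1810 = 1.448944 × 10^7.
n_{East} = 1087·10910·1130 / (1.448944 × 10^7) = 924.9.

924.9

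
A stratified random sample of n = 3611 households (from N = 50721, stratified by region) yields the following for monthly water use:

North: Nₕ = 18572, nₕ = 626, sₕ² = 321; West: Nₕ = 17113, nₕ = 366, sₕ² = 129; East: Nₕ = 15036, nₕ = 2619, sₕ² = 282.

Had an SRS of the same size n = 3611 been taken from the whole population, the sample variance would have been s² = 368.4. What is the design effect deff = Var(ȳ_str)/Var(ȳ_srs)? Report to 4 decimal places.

Var(ȳ_str) = Σ Wₕ²(1−fₕ)sₕ²/nₕ with Wₕ = Nₕ/50721:
  North: (18572/50721)²·(1−626/18572)·321/626 = 0.066432626
  West: (17113/50721)²·(1−366/17113)·129/366 = 0.039264148
  East: (15036/50721)²·(1−2619/15036)·282/2619 = 0.0078142445
  → Var(ȳ_str) = 0.11351102.
Var(ȳ_srs) = (1 − 3611/50721)·368.4/3611 = 0.094758337.
deff = 0.11351102 / 0.094758337 = 1.1979.

1.1979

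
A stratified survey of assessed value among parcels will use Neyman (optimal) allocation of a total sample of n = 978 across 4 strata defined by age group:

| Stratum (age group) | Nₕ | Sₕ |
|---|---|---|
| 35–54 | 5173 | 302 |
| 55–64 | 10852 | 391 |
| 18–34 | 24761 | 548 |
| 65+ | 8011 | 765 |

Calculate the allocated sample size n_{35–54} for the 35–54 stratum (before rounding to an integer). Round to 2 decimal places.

Neyman allocation: nₕ = n·NₕSₕ / Σⱼ NⱼSⱼ.
Σ NⱼSⱼ = 5173·302 + 10852·391 + 24761·548 + 8011·765 = 2.5502821 × 10^7.
n_{35–54} = 978·5173·302 / (2.5502821 × 10^7) = 59.91.

59.91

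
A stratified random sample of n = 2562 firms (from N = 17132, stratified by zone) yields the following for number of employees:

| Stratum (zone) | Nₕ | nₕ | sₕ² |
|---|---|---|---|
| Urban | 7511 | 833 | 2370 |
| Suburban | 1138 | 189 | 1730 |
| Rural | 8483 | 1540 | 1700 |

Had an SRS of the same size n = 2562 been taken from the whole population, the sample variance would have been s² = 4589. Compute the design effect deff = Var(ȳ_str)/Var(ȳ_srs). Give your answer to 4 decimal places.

Var(ȳ_str) = Σ Wₕ²(1−fₕ)sₕ²/nₕ with Wₕ = Nₕ/17132:
  Urban: (7511/17132)²·(1−833/7511)·2370/833 = 0.4862184
  Suburban: (1138/17132)²·(1−189/1138)·1730/189 = 0.033680354
  Rural: (8483/17132)²·(1−1540/8483)·1700/1540 = 0.22151784
  → Var(ȳ_str) = 0.74141659.
Var(ȳ_srs) = (1 − 2562/17132)·4589/2562 = 1.5233175.
deff = 0.74141659 / 1.5233175 = 0.4867.

0.4867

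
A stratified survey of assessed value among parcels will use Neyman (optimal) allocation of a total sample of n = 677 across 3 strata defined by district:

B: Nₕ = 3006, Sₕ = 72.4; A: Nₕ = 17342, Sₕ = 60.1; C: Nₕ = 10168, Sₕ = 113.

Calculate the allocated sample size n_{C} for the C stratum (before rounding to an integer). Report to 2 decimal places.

Neyman allocation: nₕ = n·NₕSₕ / Σⱼ NⱼSⱼ.
Σ NⱼSⱼ = 3006·72.4 + 17342·60.1 + 10168·113 = 2.4088726 × 10^6.
n_{C} = 677·10168·113 / (2.4088726 × 10^6) = 322.92.

322.92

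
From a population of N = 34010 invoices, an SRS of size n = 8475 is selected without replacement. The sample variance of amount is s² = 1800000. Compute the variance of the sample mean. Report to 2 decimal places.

Under SRS without replacement, Var(ȳ) = (1 − f)·s²/n with f = n/N = 8475/34010 = 0.24919141.
Var(ȳ) = (1 − 0.24919141)·1800000/8475 = 0.75080859·212.38938 = 159.46377.

159.46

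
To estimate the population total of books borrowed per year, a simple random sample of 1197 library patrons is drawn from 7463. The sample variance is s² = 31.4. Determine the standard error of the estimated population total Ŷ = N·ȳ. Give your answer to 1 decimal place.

1107.6

Var(Ŷ) = N²·Var(ȳ) = N²·(1 − n/N)·s²/n.
f = 1197/7463 = 0.16039126; Var(ȳ) = 0.83960874·31.4/1197 = 0.022024824.
Var(Ŷ) = 7463² · 0.022024824 = 1.2267027 × 10^6.
SE(Ŷ) = √(1.2267027 × 10^6) = 1107.6.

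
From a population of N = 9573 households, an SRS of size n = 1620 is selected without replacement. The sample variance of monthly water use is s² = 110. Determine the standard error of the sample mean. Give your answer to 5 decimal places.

Under SRS without replacement, Var(ȳ) = (1 − f)·s²/n with f = n/N = 1620/9573 = 0.16922595.
Var(ȳ) = (1 − 0.16922595)·110/1620 = 0.83077405·0.067901235 = 0.056410584.
SE(ȳ) = √(0.056410584) = 0.23751.

0.23751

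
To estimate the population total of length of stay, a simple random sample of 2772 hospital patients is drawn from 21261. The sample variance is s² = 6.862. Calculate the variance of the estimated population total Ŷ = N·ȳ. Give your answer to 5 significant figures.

973090

Var(Ŷ) = N²·Var(ȳ) = N²·(1 − n/N)·s²/n.
f = 2772/21261 = 0.13037957; Var(ȳ) = 0.86962043·6.862/2772 = 0.0021527184.
Var(Ŷ) = 21261² · 0.0021527184 = 973093.56.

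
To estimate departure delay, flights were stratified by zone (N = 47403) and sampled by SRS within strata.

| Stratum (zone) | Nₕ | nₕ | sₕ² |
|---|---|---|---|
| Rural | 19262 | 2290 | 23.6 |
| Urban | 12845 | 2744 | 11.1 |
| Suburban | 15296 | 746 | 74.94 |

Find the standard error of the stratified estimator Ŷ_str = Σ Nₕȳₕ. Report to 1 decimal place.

Var(Ŷ_str) = Σₕ Nₕ²(1 − fₕ)sₕ²/nₕ.
Rural: 19262²·(1 − 2290/19262)·23.6/2290 = 3.3690769 × 10^6.
Urban: 12845²·(1 − 2744/12845)·11.1/2744 = 524852.6.
Suburban: 15296²·(1 − 746/15296)·74.94/746 = 2.2357113 × 10^7.
Sum = 2.6251043 × 10^7.
SE = √(2.6251043 × 10^7) = 5123.6.

5123.6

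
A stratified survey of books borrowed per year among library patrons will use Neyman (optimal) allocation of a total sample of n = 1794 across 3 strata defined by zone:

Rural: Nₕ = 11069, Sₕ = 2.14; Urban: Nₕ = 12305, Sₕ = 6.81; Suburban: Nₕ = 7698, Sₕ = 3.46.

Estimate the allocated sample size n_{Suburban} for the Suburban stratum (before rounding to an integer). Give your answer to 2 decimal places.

Neyman allocation: nₕ = n·NₕSₕ / Σⱼ NⱼSⱼ.
Σ NⱼSⱼ = 11069·2.14 + 12305·6.81 + 7698·3.46 = 134119.79.
n_{Suburban} = 1794·7698·3.46 / 134119.79 = 356.27.

356.27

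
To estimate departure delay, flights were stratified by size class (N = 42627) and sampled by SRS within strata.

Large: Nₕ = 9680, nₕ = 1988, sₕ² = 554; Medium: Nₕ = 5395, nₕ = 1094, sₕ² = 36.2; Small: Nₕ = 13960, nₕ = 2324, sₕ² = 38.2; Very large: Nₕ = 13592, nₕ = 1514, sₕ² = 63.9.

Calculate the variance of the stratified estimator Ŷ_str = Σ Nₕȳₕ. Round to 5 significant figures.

3.1116 × 10^7

Var(Ŷ_str) = Σₕ Nₕ²(1 − fₕ)sₕ²/nₕ.
Large: 9680²·(1 − 1988/9680)·554/1988 = 2.0749518 × 10^7.
Medium: 5395²·(1 − 1094/5395)·36.2/1094 = 767807.13.
Small: 13960²·(1 − 2324/13960)·38.2/2324 = 2.6700314 × 10^6.
Very large: 13592²·(1 − 1514/13592)·63.9/1514 = 6.9287258 × 10^6.
Sum = 3.1116082 × 10^7.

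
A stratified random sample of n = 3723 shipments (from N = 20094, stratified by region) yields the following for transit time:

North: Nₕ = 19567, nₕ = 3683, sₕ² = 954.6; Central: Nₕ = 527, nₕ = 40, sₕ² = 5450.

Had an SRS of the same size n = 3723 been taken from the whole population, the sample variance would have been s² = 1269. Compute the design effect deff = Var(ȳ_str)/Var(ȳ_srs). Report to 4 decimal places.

Var(ȳ_str) = Σ Wₕ²(1−fₕ)sₕ²/nₕ with Wₕ = Nₕ/20094:
  North: (19567/20094)²·(1−3683/19567)·954.6/3683 = 0.19951293
  Central: (527/20094)²·(1−40/527)·5450/40 = 0.086605065
  → Var(ȳ_str) = 0.286118.
Var(ȳ_srs) = (1 − 3723/20094)·1269/3723 = 0.27770097.
deff = 0.286118 / 0.27770097 = 1.0303.

1.0303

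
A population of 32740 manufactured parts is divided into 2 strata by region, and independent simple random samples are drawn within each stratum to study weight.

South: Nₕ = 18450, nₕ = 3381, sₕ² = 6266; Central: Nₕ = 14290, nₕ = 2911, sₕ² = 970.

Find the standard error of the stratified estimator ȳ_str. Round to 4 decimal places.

Var(ȳ_str) = Σₕ Wₕ²(1 − fₕ)sₕ²/nₕ with Wₕ = Nₕ/N, N = 32740.
South: Wₕ = 0.56353085; term = 0.56353085²·(1 − 0.18325203)·6266/3381 = 0.48069397.
Central: Wₕ = 0.43646915; term = 0.43646915²·(1 − 0.20370889)·970/2911 = 0.050548527.
Sum = 0.5312425.
SE = √(0.5312425) = 0.7289.

0.7289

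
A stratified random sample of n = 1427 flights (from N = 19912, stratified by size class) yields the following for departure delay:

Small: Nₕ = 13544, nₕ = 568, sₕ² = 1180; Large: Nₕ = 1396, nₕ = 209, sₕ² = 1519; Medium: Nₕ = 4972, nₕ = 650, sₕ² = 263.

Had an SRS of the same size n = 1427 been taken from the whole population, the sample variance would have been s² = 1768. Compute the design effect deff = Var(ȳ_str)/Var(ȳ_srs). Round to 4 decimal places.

Var(ȳ_str) = Σ Wₕ²(1−fₕ)sₕ²/nₕ with Wₕ = Nₕ/19912:
  Small: (13544/19912)²·(1−568/13544)·1180/568 = 0.92085592
  Large: (1396/19912)²·(1−209/1396)·1519/209 = 0.03037511
  Medium: (4972/19912)²·(1−650/4972)·263/650 = 0.021929489
  → Var(ȳ_str) = 0.97316052.
Var(ȳ_srs) = (1 − 1427/19912)·1768/1427 = 1.1501722.
deff = 0.97316052 / 1.1501722 = 0.8461.

0.8461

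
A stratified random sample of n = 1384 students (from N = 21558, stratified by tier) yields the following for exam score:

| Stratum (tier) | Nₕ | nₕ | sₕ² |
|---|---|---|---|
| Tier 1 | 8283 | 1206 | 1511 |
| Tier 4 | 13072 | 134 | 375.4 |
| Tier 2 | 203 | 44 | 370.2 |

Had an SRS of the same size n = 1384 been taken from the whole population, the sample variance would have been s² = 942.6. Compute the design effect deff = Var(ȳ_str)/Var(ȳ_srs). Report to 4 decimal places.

1.8484

Var(ȳ_str) = Σ Wₕ²(1−fₕ)sₕ²/nₕ with Wₕ = Nₕ/21558:
  Tier 1: (8283/21558)²·(1−1206/8283)·1511/1206 = 0.1580291
  Tier 4: (13072/21558)²·(1−134/13072)·375.4/134 = 1.0194871
  Tier 2: (203/21558)²·(1−44/203)·370.2/44 = 5.843324 × 10^-4
  → Var(ȳ_str) = 1.1781005.
Var(ȳ_srs) = (1 − 1384/21558)·942.6/1384 = 0.63734546.
deff = 1.1781005 / 0.63734546 = 1.8484.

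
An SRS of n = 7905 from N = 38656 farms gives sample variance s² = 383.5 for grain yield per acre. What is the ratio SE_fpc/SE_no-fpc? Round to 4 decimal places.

0.8919

f = n/N = 7905/38656 = 0.20449607.
SE_no-fpc = √(s²/n) = 0.22025803; SE_fpc = √((1−f)s²/n) = 0.1964504.
Ratio = √(1−f) = 0.89191027.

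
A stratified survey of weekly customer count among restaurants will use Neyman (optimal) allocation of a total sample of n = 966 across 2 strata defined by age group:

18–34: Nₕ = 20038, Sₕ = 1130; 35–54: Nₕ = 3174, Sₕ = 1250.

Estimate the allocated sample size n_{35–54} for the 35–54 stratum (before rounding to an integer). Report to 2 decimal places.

144.03

Neyman allocation: nₕ = n·NₕSₕ / Σⱼ NⱼSⱼ.
Σ NⱼSⱼ = 20038·1130 + 3174·1250 = 2.661044 × 10^7.
n_{35–54} = 966·3174·1250 / (2.661044 × 10^7) = 144.03.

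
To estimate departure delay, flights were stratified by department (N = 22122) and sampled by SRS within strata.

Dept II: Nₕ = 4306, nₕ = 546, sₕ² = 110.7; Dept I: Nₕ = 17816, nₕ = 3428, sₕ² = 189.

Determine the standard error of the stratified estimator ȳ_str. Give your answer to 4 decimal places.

0.1886

Var(ȳ_str) = Σₕ Wₕ²(1 − fₕ)sₕ²/nₕ with Wₕ = Nₕ/N, N = 22122.
Dept II: Wₕ = 0.19464786; term = 0.19464786²·(1 − 0.12679981)·110.7/546 = 0.0067076142.
Dept I: Wₕ = 0.80535214; term = 0.80535214²·(1 − 0.19241132)·189/3428 = 0.028879046.
Sum = 0.03558666.
SE = √(0.03558666) = 0.1886.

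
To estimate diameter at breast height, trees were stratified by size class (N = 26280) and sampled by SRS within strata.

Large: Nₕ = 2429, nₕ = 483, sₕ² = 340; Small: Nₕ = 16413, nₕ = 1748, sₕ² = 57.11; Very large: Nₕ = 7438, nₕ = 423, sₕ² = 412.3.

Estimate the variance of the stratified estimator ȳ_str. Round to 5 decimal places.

0.08984

Var(ȳ_str) = Σₕ Wₕ²(1 − fₕ)sₕ²/nₕ with Wₕ = Nₕ/N, N = 26280.
Large: Wₕ = 0.09242770; term = 0.09242770²·(1 − 0.19884726)·340/483 = 0.0048178294.
Small: Wₕ = 0.62454338; term = 0.62454338²·(1 − 0.10650094)·57.11/1748 = 0.011386495.
Very large: Wₕ = 0.28302892; term = 0.28302892²·(1 − 0.05687013)·412.3/423 = 0.073638697.
Sum = 0.089843021.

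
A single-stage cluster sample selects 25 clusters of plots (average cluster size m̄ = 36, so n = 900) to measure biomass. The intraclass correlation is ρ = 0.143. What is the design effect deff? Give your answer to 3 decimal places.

6.005

deff = 1 + (36 − 1)·0.143 = 1 + 5.005 = 6.005.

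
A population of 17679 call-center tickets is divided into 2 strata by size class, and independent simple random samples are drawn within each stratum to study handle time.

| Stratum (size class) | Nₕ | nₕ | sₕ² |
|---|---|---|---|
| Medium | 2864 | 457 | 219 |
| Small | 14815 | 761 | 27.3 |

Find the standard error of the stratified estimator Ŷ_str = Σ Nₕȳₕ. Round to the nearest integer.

3282

Var(Ŷ_str) = Σₕ Nₕ²(1 − fₕ)sₕ²/nₕ.
Medium: 2864²·(1 − 457/2864)·219/457 = 3.3035206 × 10^6.
Small: 14815²·(1 − 761/14815)·27.3/761 = 7.4692947 × 10^6.
Sum = 1.0772815 × 10^7.
SE = √(1.0772815 × 10^7) = 3282.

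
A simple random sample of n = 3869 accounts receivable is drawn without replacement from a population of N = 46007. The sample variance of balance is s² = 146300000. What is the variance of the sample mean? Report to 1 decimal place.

34633.4

Under SRS without replacement, Var(ȳ) = (1 − f)·s²/n with f = n/N = 3869/46007 = 0.08409590.
Var(ȳ) = (1 − 0.08409590)·146300000/3869 = 0.91590410·37813.388 = 34633.438.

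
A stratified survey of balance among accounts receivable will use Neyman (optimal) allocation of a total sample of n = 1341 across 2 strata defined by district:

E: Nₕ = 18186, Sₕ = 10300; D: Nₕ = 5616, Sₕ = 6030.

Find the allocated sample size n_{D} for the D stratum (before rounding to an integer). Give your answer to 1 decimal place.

Neyman allocation: nₕ = n·NₕSₕ / Σⱼ NⱼSⱼ.
Σ NⱼSⱼ = 18186·10300 + 5616·6030 = 2.2118028 × 10^8.
n_{D} = 1341·5616·6030 / (2.2118028 × 10^8) = 205.3.

205.3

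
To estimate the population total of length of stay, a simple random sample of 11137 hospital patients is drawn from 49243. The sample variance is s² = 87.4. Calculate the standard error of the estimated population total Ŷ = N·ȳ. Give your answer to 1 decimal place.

3837.4

Var(Ŷ) = N²·Var(ȳ) = N²·(1 − n/N)·s²/n.
f = 11137/49243 = 0.22616412; Var(ȳ) = 0.77383588·87.4/11137 = 0.0060728433.
Var(Ŷ) = 49243² · 0.0060728433 = 1.4725874 × 10^7.
SE(Ŷ) = √(1.4725874 × 10^7) = 3837.4.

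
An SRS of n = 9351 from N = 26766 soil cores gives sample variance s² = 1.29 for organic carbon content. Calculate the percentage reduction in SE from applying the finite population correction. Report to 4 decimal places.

f = n/N = 9351/26766 = 0.34936113.
SE_no-fpc = √(s²/n) = 0.011745346; SE_fpc = √((1−f)s²/n) = 0.0094740534.
Ratio = √(1−f) = 0.80662189. Reduction = 100·(1 − 0.80662189) = 19.3378%.

19.3378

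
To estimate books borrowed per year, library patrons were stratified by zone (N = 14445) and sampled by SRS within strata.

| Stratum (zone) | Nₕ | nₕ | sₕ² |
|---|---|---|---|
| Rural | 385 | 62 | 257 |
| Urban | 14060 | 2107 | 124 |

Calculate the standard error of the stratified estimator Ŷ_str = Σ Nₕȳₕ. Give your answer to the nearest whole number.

Var(Ŷ_str) = Σₕ Nₕ²(1 − fₕ)sₕ²/nₕ.
Rural: 385²·(1 − 62/385)·257/62 = 515471.53.
Urban: 14060²·(1 − 2107/14060)·124/2107 = 9.890526 × 10^6.
Sum = 1.0405998 × 10^7.
SE = √(1.0405998 × 10^7) = 3226.

3226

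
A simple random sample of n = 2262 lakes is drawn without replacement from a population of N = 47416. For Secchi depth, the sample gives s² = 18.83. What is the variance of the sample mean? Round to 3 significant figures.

0.00793

Under SRS without replacement, Var(ȳ) = (1 − f)·s²/n with f = n/N = 2262/47416 = 0.04770542.
Var(ȳ) = (1 − 0.04770542)·18.83/2262 = 0.95229458·0.0083244916 = 0.0079273683.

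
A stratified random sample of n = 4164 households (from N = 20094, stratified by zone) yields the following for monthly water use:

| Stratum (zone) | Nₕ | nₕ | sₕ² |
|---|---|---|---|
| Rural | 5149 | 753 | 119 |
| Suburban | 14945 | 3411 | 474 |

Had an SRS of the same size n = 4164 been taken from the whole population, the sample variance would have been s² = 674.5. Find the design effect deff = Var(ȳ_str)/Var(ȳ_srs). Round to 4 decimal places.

0.5310

Var(ȳ_str) = Σ Wₕ²(1−fₕ)sₕ²/nₕ with Wₕ = Nₕ/20094:
  Rural: (5149/20094)²·(1−753/5149)·119/753 = 0.0088593073
  Suburban: (14945/20094)²·(1−3411/14945)·474/3411 = 0.059325266
  → Var(ȳ_str) = 0.068184573.
Var(ȳ_srs) = (1 − 4164/20094)·674.5/4164 = 0.12841644.
deff = 0.068184573 / 0.12841644 = 0.5310.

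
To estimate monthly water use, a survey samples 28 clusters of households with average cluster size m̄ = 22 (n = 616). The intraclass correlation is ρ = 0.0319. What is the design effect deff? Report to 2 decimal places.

deff = 1 + (22 − 1)·0.0319 = 1 + 0.6699 = 1.6699.

1.67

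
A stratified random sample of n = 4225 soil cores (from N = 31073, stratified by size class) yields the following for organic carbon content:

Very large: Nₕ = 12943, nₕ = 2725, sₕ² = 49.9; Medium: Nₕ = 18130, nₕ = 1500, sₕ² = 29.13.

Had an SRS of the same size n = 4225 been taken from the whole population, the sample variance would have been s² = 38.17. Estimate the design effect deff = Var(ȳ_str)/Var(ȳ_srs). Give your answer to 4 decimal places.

Var(ȳ_str) = Σ Wₕ²(1−fₕ)sₕ²/nₕ with Wₕ = Nₕ/31073:
  Very large: (12943/31073)²·(1−2725/12943)·49.9/2725 = 0.0025082367
  Medium: (18130/31073)²·(1−1500/18130)·29.13/1500 = 0.0060641915
  → Var(ȳ_str) = 0.0085724282.
Var(ȳ_srs) = (1 − 4225/31073)·38.17/4225 = 0.0078059219.
deff = 0.0085724282 / 0.0078059219 = 1.0982.

1.0982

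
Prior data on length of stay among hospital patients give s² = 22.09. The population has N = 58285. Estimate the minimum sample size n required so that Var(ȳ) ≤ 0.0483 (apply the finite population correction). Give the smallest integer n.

Without fpc, n₀ = s²/D = 22.09/0.0483 = 457.3499.
With fpc, (1 − n/N)·s²/n ≤ D requires n ≥ n₀/(1 + n₀/N) = 457.3499/(1 + 457.3499/58285) = 453.7891.
Rounding up, n = 454.

454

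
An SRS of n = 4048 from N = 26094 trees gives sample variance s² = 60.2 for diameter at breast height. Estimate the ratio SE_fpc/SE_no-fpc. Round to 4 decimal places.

f = n/N = 4048/26094 = 0.15513145.
SE_no-fpc = √(s²/n) = 0.12194893; SE_fpc = √((1−f)s²/n) = 0.11209147.
Ratio = √(1−f) = 0.91916731.

0.9192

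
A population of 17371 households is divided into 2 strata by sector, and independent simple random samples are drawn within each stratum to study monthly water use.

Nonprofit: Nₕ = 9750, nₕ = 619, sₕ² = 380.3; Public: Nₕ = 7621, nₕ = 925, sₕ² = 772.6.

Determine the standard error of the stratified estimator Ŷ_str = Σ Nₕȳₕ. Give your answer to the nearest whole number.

Var(Ŷ_str) = Σₕ Nₕ²(1 − fₕ)sₕ²/nₕ.
Nonprofit: 9750²·(1 − 619/9750)·380.3/619 = 5.4696386 × 10^7.
Public: 7621²·(1 − 925/7621)·772.6/925 = 4.2622643 × 10^7.
Sum = 9.7319029 × 10^7.
SE = √(9.7319029 × 10^7) = 9865.

9865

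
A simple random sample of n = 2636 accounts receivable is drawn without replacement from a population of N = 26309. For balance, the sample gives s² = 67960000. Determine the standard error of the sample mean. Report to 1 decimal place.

Under SRS without replacement, Var(ȳ) = (1 − f)·s²/n with f = n/N = 2636/26309 = 0.10019385.
Var(ȳ) = (1 − 0.10019385)·67960000/2636 = 0.89980615·25781.487 = 23198.341.
SE(ȳ) = √(23198.341) = 152.3.

152.3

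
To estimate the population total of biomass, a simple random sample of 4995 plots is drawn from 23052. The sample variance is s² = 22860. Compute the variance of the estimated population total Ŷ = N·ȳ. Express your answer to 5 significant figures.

Var(Ŷ) = N²·Var(ȳ) = N²·(1 − n/N)·s²/n.
f = 4995/23052 = 0.21668402; Var(ȳ) = 0.78331598·22860/4995 = 3.5849056.
Var(Ŷ) = 23052² · 3.5849056 = 1.9049999 × 10^9.

1.9050 × 10^9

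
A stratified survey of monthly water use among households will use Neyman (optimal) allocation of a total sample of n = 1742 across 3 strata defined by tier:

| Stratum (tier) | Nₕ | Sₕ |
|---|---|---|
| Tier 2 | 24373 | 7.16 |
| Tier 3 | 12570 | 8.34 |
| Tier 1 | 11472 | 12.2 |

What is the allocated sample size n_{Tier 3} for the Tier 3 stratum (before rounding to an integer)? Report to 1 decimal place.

Neyman allocation: nₕ = n·NₕSₕ / Σⱼ NⱼSⱼ.
Σ NⱼSⱼ = 24373·7.16 + 12570·8.34 + 11472·12.2 = 419302.88.
n_{Tier 3} = 1742·12570·8.34 / 419302.88 = 435.5.

435.5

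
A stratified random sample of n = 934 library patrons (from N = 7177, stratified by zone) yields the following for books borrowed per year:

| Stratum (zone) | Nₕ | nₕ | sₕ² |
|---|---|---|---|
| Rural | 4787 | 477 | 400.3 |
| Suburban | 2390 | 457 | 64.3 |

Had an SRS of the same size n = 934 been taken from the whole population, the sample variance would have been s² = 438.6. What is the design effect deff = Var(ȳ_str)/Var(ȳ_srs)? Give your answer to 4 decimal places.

Var(ȳ_str) = Σ Wₕ²(1−fₕ)sₕ²/nₕ with Wₕ = Nₕ/7177:
  Rural: (4787/7177)²·(1−477/4787)·400.3/477 = 0.33614141
  Suburban: (2390/7177)²·(1−457/2390)·64.3/457 = 0.012619398
  → Var(ȳ_str) = 0.34876081.
Var(ȳ_srs) = (1 − 934/7177)·438.6/934 = 0.40848126.
deff = 0.34876081 / 0.40848126 = 0.8538.

0.8538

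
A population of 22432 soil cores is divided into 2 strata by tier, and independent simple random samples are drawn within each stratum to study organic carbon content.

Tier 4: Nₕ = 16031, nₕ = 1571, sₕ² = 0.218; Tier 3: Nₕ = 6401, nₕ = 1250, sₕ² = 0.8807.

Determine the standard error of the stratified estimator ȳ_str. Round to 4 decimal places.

Var(ȳ_str) = Σₕ Wₕ²(1 − fₕ)sₕ²/nₕ with Wₕ = Nₕ/N, N = 22432.
Tier 4: Wₕ = 0.71464872; term = 0.71464872²·(1 − 0.09799763)·0.218/1571 = 6.3925366 × 10^-5.
Tier 3: Wₕ = 0.28535128; term = 0.28535128²·(1 − 0.19528199)·0.8807/1250 = 4.6165907 × 10^-5.
Sum = 1.1009127 × 10^-4.
SE = √(1.1009127 × 10^-4) = 0.0105.

0.0105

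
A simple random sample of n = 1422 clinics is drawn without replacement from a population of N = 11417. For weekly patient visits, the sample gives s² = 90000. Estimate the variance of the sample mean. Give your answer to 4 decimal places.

55.4082

Under SRS without replacement, Var(ȳ) = (1 − f)·s²/n with f = n/N = 1422/11417 = 0.12455111.
Var(ȳ) = (1 − 0.12455111)·90000/1422 = 0.87544889·63.291139 = 55.408158.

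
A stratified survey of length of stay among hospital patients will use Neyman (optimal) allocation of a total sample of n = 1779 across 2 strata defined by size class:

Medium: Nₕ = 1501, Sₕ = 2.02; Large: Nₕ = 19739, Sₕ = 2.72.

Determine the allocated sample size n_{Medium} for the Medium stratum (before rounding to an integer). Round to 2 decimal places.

Neyman allocation: nₕ = n·NₕSₕ / Σⱼ NⱼSⱼ.
Σ NⱼSⱼ = 1501·2.02 + 19739·2.72 = 56722.1.
n_{Medium} = 1779·1501·2.02 / 56722.1 = 95.09.

95.09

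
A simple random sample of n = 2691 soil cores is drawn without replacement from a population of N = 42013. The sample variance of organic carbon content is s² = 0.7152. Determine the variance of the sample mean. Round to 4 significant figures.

2.488 × 10^-4

Under SRS without replacement, Var(ȳ) = (1 − f)·s²/n with f = n/N = 2691/42013 = 0.06405160.
Var(ȳ) = (1 − 0.06405160)·0.7152/2691 = 0.93594840·2.657748 × 10^-4 = 2.487515 × 10^-4.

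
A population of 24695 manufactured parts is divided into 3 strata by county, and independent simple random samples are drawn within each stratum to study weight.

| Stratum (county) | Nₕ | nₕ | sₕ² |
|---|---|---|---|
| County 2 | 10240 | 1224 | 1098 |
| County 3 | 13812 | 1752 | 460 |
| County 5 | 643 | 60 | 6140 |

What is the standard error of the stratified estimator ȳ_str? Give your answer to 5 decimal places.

0.52002

Var(ȳ_str) = Σₕ Wₕ²(1 − fₕ)sₕ²/nₕ with Wₕ = Nₕ/N, N = 24695.
County 2: Wₕ = 0.41465884; term = 0.41465884²·(1 − 0.11953125)·1098/1224 = 0.1358053.
County 3: Wₕ = 0.55930350; term = 0.55930350²·(1 − 0.12684622)·460/1752 = 0.071714925.
County 5: Wₕ = 0.02603766; term = 0.02603766²·(1 − 0.09331260)·6140/60 = 0.062904047.
Sum = 0.27042427.
SE = √(0.27042427) = 0.52002.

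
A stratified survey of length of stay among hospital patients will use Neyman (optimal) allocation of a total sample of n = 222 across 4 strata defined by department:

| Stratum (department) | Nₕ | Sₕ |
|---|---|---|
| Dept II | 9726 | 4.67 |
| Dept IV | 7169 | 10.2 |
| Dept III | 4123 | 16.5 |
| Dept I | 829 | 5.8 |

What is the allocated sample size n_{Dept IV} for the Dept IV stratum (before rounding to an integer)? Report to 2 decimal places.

Neyman allocation: nₕ = n·NₕSₕ / Σⱼ NⱼSⱼ.
Σ NⱼSⱼ = 9726·4.67 + 7169·10.2 + 4123·16.5 + 829·5.8 = 191381.92.
n_{Dept IV} = 222·7169·10.2 / 191381.92 = 84.82.

84.82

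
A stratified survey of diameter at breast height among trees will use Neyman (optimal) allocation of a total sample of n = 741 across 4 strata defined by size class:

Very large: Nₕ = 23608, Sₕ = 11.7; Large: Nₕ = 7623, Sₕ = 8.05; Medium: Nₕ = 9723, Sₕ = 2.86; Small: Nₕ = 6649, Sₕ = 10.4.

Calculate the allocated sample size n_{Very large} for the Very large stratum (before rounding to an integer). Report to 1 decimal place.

Neyman allocation: nₕ = n·NₕSₕ / Σⱼ NⱼSⱼ.
Σ NⱼSⱼ = 23608·11.7 + 7623·8.05 + 9723·2.86 + 6649·10.4 = 434536.13.
n_{Very large} = 741·23608·11.7 / 434536.13 = 471.0.

471.0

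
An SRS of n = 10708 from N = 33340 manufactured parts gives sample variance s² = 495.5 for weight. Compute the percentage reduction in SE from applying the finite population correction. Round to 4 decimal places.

f = n/N = 10708/33340 = 0.32117576.
SE_no-fpc = √(s²/n) = 0.21511349; SE_fpc = √((1−f)s²/n) = 0.17723371.
Ratio = √(1−f) = 0.82390790. Reduction = 100·(1 − 0.82390790) = 17.6092%.

17.6092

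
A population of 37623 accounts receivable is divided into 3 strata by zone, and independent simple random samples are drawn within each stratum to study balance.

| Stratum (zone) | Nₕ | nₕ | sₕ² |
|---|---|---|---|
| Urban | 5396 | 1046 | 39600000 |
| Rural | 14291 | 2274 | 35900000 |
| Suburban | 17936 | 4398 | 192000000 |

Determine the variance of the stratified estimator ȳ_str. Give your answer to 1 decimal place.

10032.1

Var(ȳ_str) = Σₕ Wₕ²(1 − fₕ)sₕ²/nₕ with Wₕ = Nₕ/N, N = 37623.
Urban: Wₕ = 0.14342291; term = 0.14342291²·(1 − 0.19384729)·39600000/1046 = 627.795.
Rural: Wₕ = 0.37984743; term = 0.37984743²·(1 − 0.15912113)·35900000/2274 = 1915.3839.
Suburban: Wₕ = 0.47672966; term = 0.47672966²·(1 − 0.24520517)·192000000/4398 = 7488.9212.
Sum = 10032.1.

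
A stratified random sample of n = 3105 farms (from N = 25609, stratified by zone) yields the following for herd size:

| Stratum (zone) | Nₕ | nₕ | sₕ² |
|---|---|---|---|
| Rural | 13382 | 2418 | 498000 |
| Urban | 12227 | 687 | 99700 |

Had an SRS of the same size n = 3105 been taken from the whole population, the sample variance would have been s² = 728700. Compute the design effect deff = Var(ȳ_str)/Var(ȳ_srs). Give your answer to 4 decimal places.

Var(ȳ_str) = Σ Wₕ²(1−fₕ)sₕ²/nₕ with Wₕ = Nₕ/25609:
  Rural: (13382/25609)²·(1−2418/13382)·498000/2418 = 46.076328
  Urban: (12227/25609)²·(1−687/12227)·99700/687 = 31.223307
  → Var(ȳ_str) = 77.299635.
Var(ȳ_srs) = (1 − 3105/25609)·728700/3105 = 206.23115.
deff = 77.299635 / 206.23115 = 0.3748.

0.3748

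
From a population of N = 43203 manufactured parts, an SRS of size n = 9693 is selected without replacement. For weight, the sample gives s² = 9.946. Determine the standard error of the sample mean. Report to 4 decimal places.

Under SRS without replacement, Var(ȳ) = (1 − f)·s²/n with f = n/N = 9693/43203 = 0.22435942.
Var(ȳ) = (1 − 0.22435942)·9.946/9693 = 0.77564058·0.0010261013 = 7.9588582 × 10^-4.
SE(ȳ) = √(7.9588582 × 10^-4) = 0.0282.

0.0282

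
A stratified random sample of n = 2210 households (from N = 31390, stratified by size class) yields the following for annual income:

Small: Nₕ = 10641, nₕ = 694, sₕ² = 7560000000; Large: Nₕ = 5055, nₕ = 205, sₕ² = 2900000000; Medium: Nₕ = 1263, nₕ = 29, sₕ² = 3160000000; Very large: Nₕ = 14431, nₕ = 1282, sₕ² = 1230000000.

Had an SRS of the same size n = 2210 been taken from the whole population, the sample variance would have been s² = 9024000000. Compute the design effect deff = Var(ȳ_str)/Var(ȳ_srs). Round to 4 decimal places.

Var(ȳ_str) = Σ Wₕ²(1−fₕ)sₕ²/nₕ with Wₕ = Nₕ/31390:
  Small: (10641/31390)²·(1−694/10641)·7560000000/694 = 1.1701843 × 10^6
  Large: (5055/31390)²·(1−205/5055)·2900000000/205 = 351985.2
  Medium: (1263/31390)²·(1−29/1263)·3160000000/29 = 172355.43
  Very large: (14431/31390)²·(1−1282/14431)·1230000000/1282 = 184766.66
  → Var(ȳ_str) = 1.8792916 × 10^6.
Var(ȳ_srs) = (1 − 2210/31390)·9024000000/2210 = 3.7957778 × 10^6.
deff = (1.8792916 × 10^6) / (3.7957778 × 10^6) = 0.4951.

0.4951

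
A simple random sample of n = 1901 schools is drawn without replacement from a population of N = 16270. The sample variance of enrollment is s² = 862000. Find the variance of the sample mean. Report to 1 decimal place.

Under SRS without replacement, Var(ȳ) = (1 − f)·s²/n with f = n/N = 1901/16270 = 0.11684081.
Var(ȳ) = (1 − 0.11684081)·862000/1901 = 0.88315919·453.44555 = 400.46461.

400.5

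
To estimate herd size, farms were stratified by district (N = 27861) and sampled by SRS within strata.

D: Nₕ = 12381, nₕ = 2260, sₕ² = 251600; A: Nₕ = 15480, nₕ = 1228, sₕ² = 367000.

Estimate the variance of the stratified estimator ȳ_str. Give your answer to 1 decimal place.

102.9

Var(ȳ_str) = Σₕ Wₕ²(1 − fₕ)sₕ²/nₕ with Wₕ = Nₕ/N, N = 27861.
D: Wₕ = 0.44438462; term = 0.44438462²·(1 − 0.18253776)·251600/2260 = 17.97165.
A: Wₕ = 0.55561538; term = 0.55561538²·(1 − 0.07932817)·367000/1228 = 84.941723.
Sum = 102.91337.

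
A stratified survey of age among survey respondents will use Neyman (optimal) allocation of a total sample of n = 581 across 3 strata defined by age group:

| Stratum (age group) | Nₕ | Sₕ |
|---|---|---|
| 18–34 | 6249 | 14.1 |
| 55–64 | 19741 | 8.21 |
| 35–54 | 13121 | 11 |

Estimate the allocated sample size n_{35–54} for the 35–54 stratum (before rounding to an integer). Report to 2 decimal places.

212.56

Neyman allocation: nₕ = n·NₕSₕ / Σⱼ NⱼSⱼ.
Σ NⱼSⱼ = 6249·14.1 + 19741·8.21 + 13121·11 = 394515.51.
n_{35–54} = 581·13121·11 / 394515.51 = 212.56.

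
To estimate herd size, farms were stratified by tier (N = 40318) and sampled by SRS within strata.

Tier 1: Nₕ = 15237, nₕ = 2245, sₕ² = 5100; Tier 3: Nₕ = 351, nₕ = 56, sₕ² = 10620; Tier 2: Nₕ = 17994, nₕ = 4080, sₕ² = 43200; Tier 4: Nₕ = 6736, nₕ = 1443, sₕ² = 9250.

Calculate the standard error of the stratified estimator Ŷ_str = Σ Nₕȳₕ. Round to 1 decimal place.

Var(Ŷ_str) = Σₕ Nₕ²(1 − fₕ)sₕ²/nₕ.
Tier 1: 15237²·(1 − 2245/15237)·5100/2245 = 4.4970665 × 10^8.
Tier 3: 351²·(1 − 56/351)·10620/56 = 1.963657 × 10^7.
Tier 2: 17994²·(1 − 4080/17994)·43200/4080 = 2.6509608 × 10^9.
Tier 4: 6736²·(1 − 1443/6736)·9250/1443 = 2.2854903 × 10^8.
Sum = 3.3488531 × 10^9.
SE = √(3.3488531 × 10^9) = 57869.3.

57869.3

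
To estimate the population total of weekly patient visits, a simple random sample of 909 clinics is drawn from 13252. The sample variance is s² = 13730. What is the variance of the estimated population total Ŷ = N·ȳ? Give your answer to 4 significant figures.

Var(Ŷ) = N²·Var(ȳ) = N²·(1 − n/N)·s²/n.
f = 909/13252 = 0.06859342; Var(ȳ) = 0.93140658·13730/909 = 14.06844.
Var(Ŷ) = 13252² · 14.06844 = 2.4706362 × 10^9.

2.471 × 10^9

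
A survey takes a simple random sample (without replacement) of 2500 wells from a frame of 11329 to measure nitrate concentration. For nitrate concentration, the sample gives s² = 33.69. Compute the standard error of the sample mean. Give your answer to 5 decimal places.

Under SRS without replacement, Var(ȳ) = (1 − f)·s²/n with f = n/N = 2500/11329 = 0.22067261.
Var(ȳ) = (1 − 0.22067261)·33.69/2500 = 0.77932739·0.013476 = 0.010502216.
SE(ȳ) = √(0.010502216) = 0.10248.

0.10248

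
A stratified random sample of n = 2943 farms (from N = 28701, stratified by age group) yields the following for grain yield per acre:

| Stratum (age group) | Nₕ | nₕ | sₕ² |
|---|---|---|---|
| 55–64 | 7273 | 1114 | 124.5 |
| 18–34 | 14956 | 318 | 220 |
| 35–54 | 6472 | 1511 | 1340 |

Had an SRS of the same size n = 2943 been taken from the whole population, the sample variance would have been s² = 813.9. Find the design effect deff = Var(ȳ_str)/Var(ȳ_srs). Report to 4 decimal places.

0.9046

Var(ȳ_str) = Σ Wₕ²(1−fₕ)sₕ²/nₕ with Wₕ = Nₕ/28701:
  55–64: (7273/28701)²·(1−1114/7273)·124.5/1114 = 0.0060773451
  18–34: (14956/28701)²·(1−318/14956)·220/318 = 0.18386485
  35–54: (6472/28701)²·(1−1511/6472)·1340/1511 = 0.034566389
  → Var(ȳ_str) = 0.22450858.
Var(ȳ_srs) = (1 − 2943/28701)·813.9/2943 = 0.24819664.
deff = 0.22450858 / 0.24819664 = 0.9046.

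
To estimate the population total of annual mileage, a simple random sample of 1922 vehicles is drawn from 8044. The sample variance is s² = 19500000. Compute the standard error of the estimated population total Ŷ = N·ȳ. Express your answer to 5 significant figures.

Var(Ŷ) = N²·Var(ȳ) = N²·(1 − n/N)·s²/n.
f = 1922/8044 = 0.23893585; Var(ȳ) = 0.76106415·19500000/1922 = 7721.5145.
Var(Ŷ) = 8044² · 7721.5145 = 4.9962782 × 10^11.
SE(Ŷ) = √(4.9962782 × 10^11) = 706840.

706840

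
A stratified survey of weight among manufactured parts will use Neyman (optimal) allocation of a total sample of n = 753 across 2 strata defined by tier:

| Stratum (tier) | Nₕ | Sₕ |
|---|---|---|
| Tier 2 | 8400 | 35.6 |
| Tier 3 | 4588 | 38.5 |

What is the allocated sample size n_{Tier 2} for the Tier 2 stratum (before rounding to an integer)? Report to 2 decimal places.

Neyman allocation: nₕ = n·NₕSₕ / Σⱼ NⱼSⱼ.
Σ NⱼSⱼ = 8400·35.6 + 4588·38.5 = 475678.
n_{Tier 2} = 753·8400·35.6 / 475678 = 473.38.

473.38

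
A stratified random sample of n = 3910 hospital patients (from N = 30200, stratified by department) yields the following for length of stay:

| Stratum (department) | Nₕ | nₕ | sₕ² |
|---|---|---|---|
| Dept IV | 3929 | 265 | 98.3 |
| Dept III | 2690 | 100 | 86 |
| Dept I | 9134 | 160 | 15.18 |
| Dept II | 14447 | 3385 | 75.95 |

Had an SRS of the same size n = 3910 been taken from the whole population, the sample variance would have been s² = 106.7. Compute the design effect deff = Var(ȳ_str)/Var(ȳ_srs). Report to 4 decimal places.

Var(ȳ_str) = Σ Wₕ²(1−fₕ)sₕ²/nₕ with Wₕ = Nₕ/30200:
  Dept IV: (3929/30200)²·(1−265/3929)·98.3/265 = 0.0058550587
  Dept III: (2690/30200)²·(1−100/2690)·86/100 = 0.0065695649
  Dept I: (9134/30200)²·(1−160/9134)·15.18/160 = 0.0085267784
  Dept II: (14447/30200)²·(1−3385/14447)·75.95/3385 = 0.0039315748
  → Var(ȳ_str) = 0.024882977.
Var(ȳ_srs) = (1 − 3910/30200)·106.7/3910 = 0.02375589.
deff = 0.024882977 / 0.02375589 = 1.0474.

1.0474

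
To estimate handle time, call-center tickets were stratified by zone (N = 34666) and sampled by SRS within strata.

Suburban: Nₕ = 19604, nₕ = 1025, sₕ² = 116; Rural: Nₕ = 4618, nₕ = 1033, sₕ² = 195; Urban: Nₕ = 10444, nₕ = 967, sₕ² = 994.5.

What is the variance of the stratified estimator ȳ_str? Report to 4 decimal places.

Var(ȳ_str) = Σₕ Wₕ²(1 − fₕ)sₕ²/nₕ with Wₕ = Nₕ/N, N = 34666.
Suburban: Wₕ = 0.56551088; term = 0.56551088²·(1 − 0.05228525)·116/1025 = 0.034299966.
Rural: Wₕ = 0.13321410; term = 0.13321410²·(1 − 0.22368991)·195/1033 = 0.0026005782.
Urban: Wₕ = 0.30127502; term = 0.30127502²·(1 − 0.09258905)·994.5/967 = 0.084704911.
Sum = 0.12160546.

0.1216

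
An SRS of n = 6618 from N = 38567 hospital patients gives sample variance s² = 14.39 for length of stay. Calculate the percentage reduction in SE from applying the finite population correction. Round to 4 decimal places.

f = n/N = 6618/38567 = 0.17159748.
SE_no-fpc = √(s²/n) = 0.046630172; SE_fpc = √((1−f)s²/n) = 0.042441206.
Ratio = √(1−f) = 0.91016620. Reduction = 100·(1 − 0.91016620) = 8.9834%.

8.9834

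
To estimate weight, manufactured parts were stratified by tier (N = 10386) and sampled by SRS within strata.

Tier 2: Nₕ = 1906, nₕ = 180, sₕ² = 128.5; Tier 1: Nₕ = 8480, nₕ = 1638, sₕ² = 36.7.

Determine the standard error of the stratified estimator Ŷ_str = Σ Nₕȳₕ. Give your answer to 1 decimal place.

1910.1

Var(Ŷ_str) = Σₕ Nₕ²(1 − fₕ)sₕ²/nₕ.
Tier 2: 1906²·(1 − 180/1906)·128.5/180 = 2.3485203 × 10^6.
Tier 1: 8480²·(1 − 1638/8480)·36.7/1638 = 1.2999633 × 10^6.
Sum = 3.6484836 × 10^6.
SE = √(3.6484836 × 10^6) = 1910.1.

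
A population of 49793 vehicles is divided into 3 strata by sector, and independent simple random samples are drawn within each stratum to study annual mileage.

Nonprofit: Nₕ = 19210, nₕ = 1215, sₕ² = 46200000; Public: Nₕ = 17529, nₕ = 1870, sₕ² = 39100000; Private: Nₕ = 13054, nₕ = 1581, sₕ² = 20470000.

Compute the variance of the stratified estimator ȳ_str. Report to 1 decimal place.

8398.6

Var(ȳ_str) = Σₕ Wₕ²(1 − fₕ)sₕ²/nₕ with Wₕ = Nₕ/N, N = 49793.
Nonprofit: Wₕ = 0.38579720; term = 0.38579720²·(1 − 0.06324831)·46200000/1215 = 5301.6167.
Public: Wₕ = 0.35203743; term = 0.35203743²·(1 − 0.10668036)·39100000/1870 = 2314.8333.
Private: Wₕ = 0.26216536; term = 0.26216536²·(1 − 0.12111230)·20470000/1581 = 782.11387.
Sum = 8398.5639.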